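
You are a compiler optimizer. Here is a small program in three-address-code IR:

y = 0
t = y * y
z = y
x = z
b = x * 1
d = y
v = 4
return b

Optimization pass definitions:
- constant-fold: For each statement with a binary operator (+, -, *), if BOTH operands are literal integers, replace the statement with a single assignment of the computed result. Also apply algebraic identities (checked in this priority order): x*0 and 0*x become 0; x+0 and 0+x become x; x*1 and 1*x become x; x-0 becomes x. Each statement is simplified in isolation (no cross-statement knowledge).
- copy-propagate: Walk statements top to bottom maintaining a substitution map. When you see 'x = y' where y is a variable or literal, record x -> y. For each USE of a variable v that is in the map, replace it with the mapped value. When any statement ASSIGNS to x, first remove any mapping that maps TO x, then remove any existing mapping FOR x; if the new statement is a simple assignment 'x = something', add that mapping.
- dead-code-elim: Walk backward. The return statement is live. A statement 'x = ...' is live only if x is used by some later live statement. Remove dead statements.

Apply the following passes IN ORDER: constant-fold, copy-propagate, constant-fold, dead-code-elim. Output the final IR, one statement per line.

Initial IR:
  y = 0
  t = y * y
  z = y
  x = z
  b = x * 1
  d = y
  v = 4
  return b
After constant-fold (8 stmts):
  y = 0
  t = y * y
  z = y
  x = z
  b = x
  d = y
  v = 4
  return b
After copy-propagate (8 stmts):
  y = 0
  t = 0 * 0
  z = 0
  x = 0
  b = 0
  d = 0
  v = 4
  return 0
After constant-fold (8 stmts):
  y = 0
  t = 0
  z = 0
  x = 0
  b = 0
  d = 0
  v = 4
  return 0
After dead-code-elim (1 stmts):
  return 0

Answer: return 0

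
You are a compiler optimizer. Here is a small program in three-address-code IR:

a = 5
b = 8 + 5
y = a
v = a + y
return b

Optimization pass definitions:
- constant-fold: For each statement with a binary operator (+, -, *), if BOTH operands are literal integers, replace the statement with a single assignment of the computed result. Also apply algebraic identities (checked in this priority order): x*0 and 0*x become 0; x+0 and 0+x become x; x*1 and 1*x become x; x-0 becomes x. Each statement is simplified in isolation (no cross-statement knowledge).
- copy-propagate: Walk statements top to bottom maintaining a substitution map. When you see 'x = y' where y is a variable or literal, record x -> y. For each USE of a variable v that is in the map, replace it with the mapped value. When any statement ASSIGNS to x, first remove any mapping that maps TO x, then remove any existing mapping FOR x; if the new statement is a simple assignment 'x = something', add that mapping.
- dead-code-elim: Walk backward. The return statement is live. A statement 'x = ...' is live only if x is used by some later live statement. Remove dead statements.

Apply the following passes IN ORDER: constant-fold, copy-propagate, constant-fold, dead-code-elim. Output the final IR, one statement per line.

Answer: return 13

Derivation:
Initial IR:
  a = 5
  b = 8 + 5
  y = a
  v = a + y
  return b
After constant-fold (5 stmts):
  a = 5
  b = 13
  y = a
  v = a + y
  return b
After copy-propagate (5 stmts):
  a = 5
  b = 13
  y = 5
  v = 5 + 5
  return 13
After constant-fold (5 stmts):
  a = 5
  b = 13
  y = 5
  v = 10
  return 13
After dead-code-elim (1 stmts):
  return 13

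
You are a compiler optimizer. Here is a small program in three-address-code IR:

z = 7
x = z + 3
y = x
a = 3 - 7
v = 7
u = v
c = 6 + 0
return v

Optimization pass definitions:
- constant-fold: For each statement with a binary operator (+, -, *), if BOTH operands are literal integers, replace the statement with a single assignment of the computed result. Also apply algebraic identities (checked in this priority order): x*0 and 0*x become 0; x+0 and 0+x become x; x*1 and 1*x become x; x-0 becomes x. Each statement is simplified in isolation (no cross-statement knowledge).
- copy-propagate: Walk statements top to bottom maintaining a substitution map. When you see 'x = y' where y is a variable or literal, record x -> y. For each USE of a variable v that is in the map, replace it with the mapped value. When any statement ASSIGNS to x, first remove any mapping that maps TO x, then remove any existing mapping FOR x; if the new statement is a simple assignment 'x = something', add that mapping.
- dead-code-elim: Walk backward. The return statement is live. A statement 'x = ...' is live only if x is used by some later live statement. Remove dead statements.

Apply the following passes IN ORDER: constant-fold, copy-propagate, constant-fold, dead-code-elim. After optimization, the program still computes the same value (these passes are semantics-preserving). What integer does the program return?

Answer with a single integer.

Answer: 7

Derivation:
Initial IR:
  z = 7
  x = z + 3
  y = x
  a = 3 - 7
  v = 7
  u = v
  c = 6 + 0
  return v
After constant-fold (8 stmts):
  z = 7
  x = z + 3
  y = x
  a = -4
  v = 7
  u = v
  c = 6
  return v
After copy-propagate (8 stmts):
  z = 7
  x = 7 + 3
  y = x
  a = -4
  v = 7
  u = 7
  c = 6
  return 7
After constant-fold (8 stmts):
  z = 7
  x = 10
  y = x
  a = -4
  v = 7
  u = 7
  c = 6
  return 7
After dead-code-elim (1 stmts):
  return 7
Evaluate:
  z = 7  =>  z = 7
  x = z + 3  =>  x = 10
  y = x  =>  y = 10
  a = 3 - 7  =>  a = -4
  v = 7  =>  v = 7
  u = v  =>  u = 7
  c = 6 + 0  =>  c = 6
  return v = 7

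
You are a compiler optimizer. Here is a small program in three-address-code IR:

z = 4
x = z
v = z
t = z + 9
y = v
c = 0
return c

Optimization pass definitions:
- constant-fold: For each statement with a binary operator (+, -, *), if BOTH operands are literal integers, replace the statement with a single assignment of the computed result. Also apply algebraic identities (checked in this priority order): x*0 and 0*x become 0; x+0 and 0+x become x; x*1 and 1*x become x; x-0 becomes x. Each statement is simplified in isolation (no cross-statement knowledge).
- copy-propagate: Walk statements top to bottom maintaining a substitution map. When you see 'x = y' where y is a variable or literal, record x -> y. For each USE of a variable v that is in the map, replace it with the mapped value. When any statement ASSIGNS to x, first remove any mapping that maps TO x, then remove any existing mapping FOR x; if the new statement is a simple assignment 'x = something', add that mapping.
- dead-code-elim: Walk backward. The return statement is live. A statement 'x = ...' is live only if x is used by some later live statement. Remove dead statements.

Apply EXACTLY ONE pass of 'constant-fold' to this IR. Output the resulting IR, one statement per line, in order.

Applying constant-fold statement-by-statement:
  [1] z = 4  (unchanged)
  [2] x = z  (unchanged)
  [3] v = z  (unchanged)
  [4] t = z + 9  (unchanged)
  [5] y = v  (unchanged)
  [6] c = 0  (unchanged)
  [7] return c  (unchanged)
Result (7 stmts):
  z = 4
  x = z
  v = z
  t = z + 9
  y = v
  c = 0
  return c

Answer: z = 4
x = z
v = z
t = z + 9
y = v
c = 0
return c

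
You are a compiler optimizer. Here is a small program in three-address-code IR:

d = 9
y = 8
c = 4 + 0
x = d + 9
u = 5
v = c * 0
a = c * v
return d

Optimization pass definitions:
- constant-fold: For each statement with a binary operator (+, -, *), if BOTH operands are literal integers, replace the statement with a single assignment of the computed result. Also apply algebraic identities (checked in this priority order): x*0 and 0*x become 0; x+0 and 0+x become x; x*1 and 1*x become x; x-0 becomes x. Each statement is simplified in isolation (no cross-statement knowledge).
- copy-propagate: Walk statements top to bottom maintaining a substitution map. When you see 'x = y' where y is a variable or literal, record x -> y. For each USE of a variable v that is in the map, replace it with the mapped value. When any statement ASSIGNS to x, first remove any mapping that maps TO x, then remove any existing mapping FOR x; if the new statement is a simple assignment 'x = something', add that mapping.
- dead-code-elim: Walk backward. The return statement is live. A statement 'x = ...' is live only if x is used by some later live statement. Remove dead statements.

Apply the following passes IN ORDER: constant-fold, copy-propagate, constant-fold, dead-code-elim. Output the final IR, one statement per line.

Initial IR:
  d = 9
  y = 8
  c = 4 + 0
  x = d + 9
  u = 5
  v = c * 0
  a = c * v
  return d
After constant-fold (8 stmts):
  d = 9
  y = 8
  c = 4
  x = d + 9
  u = 5
  v = 0
  a = c * v
  return d
After copy-propagate (8 stmts):
  d = 9
  y = 8
  c = 4
  x = 9 + 9
  u = 5
  v = 0
  a = 4 * 0
  return 9
After constant-fold (8 stmts):
  d = 9
  y = 8
  c = 4
  x = 18
  u = 5
  v = 0
  a = 0
  return 9
After dead-code-elim (1 stmts):
  return 9

Answer: return 9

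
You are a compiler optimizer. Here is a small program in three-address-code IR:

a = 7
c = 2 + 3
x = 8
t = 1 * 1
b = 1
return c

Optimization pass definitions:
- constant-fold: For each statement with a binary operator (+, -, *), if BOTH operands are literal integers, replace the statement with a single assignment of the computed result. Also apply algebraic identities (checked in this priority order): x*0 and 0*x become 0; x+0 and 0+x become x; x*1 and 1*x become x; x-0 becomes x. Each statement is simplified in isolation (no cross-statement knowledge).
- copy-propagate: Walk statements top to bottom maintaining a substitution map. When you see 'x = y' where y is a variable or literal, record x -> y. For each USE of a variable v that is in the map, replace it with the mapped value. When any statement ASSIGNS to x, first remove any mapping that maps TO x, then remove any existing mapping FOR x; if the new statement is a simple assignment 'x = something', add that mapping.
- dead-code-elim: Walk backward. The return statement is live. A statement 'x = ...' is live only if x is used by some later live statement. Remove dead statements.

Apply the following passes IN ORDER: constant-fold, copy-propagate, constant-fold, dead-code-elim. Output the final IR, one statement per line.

Initial IR:
  a = 7
  c = 2 + 3
  x = 8
  t = 1 * 1
  b = 1
  return c
After constant-fold (6 stmts):
  a = 7
  c = 5
  x = 8
  t = 1
  b = 1
  return c
After copy-propagate (6 stmts):
  a = 7
  c = 5
  x = 8
  t = 1
  b = 1
  return 5
After constant-fold (6 stmts):
  a = 7
  c = 5
  x = 8
  t = 1
  b = 1
  return 5
After dead-code-elim (1 stmts):
  return 5

Answer: return 5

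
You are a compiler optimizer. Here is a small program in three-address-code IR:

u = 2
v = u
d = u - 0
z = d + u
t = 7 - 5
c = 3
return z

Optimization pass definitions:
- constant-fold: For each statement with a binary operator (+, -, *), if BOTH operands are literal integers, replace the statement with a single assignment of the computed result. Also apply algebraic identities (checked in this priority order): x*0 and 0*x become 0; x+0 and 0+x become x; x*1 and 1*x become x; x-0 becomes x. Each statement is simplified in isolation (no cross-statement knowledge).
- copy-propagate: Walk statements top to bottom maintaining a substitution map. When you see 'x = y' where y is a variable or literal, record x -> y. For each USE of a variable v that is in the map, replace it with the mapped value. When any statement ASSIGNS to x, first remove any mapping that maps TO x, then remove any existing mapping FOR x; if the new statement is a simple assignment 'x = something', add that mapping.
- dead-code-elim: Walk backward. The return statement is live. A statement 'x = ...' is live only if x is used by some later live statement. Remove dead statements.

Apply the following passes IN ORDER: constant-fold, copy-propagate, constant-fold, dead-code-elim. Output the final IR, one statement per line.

Initial IR:
  u = 2
  v = u
  d = u - 0
  z = d + u
  t = 7 - 5
  c = 3
  return z
After constant-fold (7 stmts):
  u = 2
  v = u
  d = u
  z = d + u
  t = 2
  c = 3
  return z
After copy-propagate (7 stmts):
  u = 2
  v = 2
  d = 2
  z = 2 + 2
  t = 2
  c = 3
  return z
After constant-fold (7 stmts):
  u = 2
  v = 2
  d = 2
  z = 4
  t = 2
  c = 3
  return z
After dead-code-elim (2 stmts):
  z = 4
  return z

Answer: z = 4
return z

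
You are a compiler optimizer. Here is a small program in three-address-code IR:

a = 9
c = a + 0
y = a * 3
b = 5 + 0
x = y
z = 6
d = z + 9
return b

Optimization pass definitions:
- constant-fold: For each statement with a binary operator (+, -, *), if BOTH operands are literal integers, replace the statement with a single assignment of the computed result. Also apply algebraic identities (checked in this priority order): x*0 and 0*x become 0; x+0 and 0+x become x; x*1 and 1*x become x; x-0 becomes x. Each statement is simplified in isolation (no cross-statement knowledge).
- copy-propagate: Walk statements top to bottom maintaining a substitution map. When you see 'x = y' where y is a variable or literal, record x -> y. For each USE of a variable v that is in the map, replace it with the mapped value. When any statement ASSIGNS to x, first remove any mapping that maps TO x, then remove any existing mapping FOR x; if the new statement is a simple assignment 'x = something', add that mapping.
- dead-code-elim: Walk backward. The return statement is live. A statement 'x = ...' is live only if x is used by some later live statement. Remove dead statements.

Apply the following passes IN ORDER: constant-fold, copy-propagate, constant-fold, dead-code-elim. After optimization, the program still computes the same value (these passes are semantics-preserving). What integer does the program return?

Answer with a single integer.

Answer: 5

Derivation:
Initial IR:
  a = 9
  c = a + 0
  y = a * 3
  b = 5 + 0
  x = y
  z = 6
  d = z + 9
  return b
After constant-fold (8 stmts):
  a = 9
  c = a
  y = a * 3
  b = 5
  x = y
  z = 6
  d = z + 9
  return b
After copy-propagate (8 stmts):
  a = 9
  c = 9
  y = 9 * 3
  b = 5
  x = y
  z = 6
  d = 6 + 9
  return 5
After constant-fold (8 stmts):
  a = 9
  c = 9
  y = 27
  b = 5
  x = y
  z = 6
  d = 15
  return 5
After dead-code-elim (1 stmts):
  return 5
Evaluate:
  a = 9  =>  a = 9
  c = a + 0  =>  c = 9
  y = a * 3  =>  y = 27
  b = 5 + 0  =>  b = 5
  x = y  =>  x = 27
  z = 6  =>  z = 6
  d = z + 9  =>  d = 15
  return b = 5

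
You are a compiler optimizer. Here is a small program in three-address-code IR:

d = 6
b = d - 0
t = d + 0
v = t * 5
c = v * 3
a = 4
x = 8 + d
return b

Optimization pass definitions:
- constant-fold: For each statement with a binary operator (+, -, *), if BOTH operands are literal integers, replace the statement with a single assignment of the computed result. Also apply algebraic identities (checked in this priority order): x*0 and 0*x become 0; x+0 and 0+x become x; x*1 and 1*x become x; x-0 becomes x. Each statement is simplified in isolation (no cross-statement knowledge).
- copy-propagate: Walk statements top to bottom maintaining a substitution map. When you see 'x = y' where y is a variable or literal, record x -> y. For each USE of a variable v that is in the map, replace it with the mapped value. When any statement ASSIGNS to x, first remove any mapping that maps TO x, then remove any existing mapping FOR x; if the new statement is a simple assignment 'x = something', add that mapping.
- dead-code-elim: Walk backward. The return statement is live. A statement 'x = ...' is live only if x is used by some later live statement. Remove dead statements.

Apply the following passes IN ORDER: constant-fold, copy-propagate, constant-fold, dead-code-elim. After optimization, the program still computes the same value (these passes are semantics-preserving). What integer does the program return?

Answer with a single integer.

Answer: 6

Derivation:
Initial IR:
  d = 6
  b = d - 0
  t = d + 0
  v = t * 5
  c = v * 3
  a = 4
  x = 8 + d
  return b
After constant-fold (8 stmts):
  d = 6
  b = d
  t = d
  v = t * 5
  c = v * 3
  a = 4
  x = 8 + d
  return b
After copy-propagate (8 stmts):
  d = 6
  b = 6
  t = 6
  v = 6 * 5
  c = v * 3
  a = 4
  x = 8 + 6
  return 6
After constant-fold (8 stmts):
  d = 6
  b = 6
  t = 6
  v = 30
  c = v * 3
  a = 4
  x = 14
  return 6
After dead-code-elim (1 stmts):
  return 6
Evaluate:
  d = 6  =>  d = 6
  b = d - 0  =>  b = 6
  t = d + 0  =>  t = 6
  v = t * 5  =>  v = 30
  c = v * 3  =>  c = 90
  a = 4  =>  a = 4
  x = 8 + d  =>  x = 14
  return b = 6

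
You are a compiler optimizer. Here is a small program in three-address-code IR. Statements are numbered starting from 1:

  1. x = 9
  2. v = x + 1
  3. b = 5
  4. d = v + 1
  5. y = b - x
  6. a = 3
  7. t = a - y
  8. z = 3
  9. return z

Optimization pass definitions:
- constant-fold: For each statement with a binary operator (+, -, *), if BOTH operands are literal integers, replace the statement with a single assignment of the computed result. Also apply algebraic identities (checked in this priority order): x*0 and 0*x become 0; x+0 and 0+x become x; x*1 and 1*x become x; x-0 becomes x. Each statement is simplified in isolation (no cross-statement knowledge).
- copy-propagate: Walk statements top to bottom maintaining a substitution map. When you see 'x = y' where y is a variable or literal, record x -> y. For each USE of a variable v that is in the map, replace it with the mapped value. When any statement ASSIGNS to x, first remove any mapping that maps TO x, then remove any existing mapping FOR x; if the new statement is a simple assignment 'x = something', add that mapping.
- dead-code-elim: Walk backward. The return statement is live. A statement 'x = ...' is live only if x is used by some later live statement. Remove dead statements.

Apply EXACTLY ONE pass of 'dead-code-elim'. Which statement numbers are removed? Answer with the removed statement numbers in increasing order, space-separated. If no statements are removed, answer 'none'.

Backward liveness scan:
Stmt 1 'x = 9': DEAD (x not in live set [])
Stmt 2 'v = x + 1': DEAD (v not in live set [])
Stmt 3 'b = 5': DEAD (b not in live set [])
Stmt 4 'd = v + 1': DEAD (d not in live set [])
Stmt 5 'y = b - x': DEAD (y not in live set [])
Stmt 6 'a = 3': DEAD (a not in live set [])
Stmt 7 't = a - y': DEAD (t not in live set [])
Stmt 8 'z = 3': KEEP (z is live); live-in = []
Stmt 9 'return z': KEEP (return); live-in = ['z']
Removed statement numbers: [1, 2, 3, 4, 5, 6, 7]
Surviving IR:
  z = 3
  return z

Answer: 1 2 3 4 5 6 7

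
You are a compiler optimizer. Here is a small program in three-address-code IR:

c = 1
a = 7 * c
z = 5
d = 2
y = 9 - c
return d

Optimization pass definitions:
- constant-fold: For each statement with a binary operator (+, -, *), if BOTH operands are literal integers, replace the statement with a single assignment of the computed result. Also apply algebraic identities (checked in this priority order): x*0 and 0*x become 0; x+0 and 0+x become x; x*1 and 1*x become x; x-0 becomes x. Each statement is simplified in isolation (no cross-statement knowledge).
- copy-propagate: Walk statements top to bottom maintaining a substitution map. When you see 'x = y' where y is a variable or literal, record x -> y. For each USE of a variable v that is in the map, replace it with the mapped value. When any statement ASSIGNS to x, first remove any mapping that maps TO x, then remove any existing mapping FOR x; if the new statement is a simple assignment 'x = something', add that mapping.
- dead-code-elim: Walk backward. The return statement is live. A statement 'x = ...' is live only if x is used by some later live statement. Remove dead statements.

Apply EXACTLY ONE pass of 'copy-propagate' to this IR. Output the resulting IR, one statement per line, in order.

Answer: c = 1
a = 7 * 1
z = 5
d = 2
y = 9 - 1
return 2

Derivation:
Applying copy-propagate statement-by-statement:
  [1] c = 1  (unchanged)
  [2] a = 7 * c  -> a = 7 * 1
  [3] z = 5  (unchanged)
  [4] d = 2  (unchanged)
  [5] y = 9 - c  -> y = 9 - 1
  [6] return d  -> return 2
Result (6 stmts):
  c = 1
  a = 7 * 1
  z = 5
  d = 2
  y = 9 - 1
  return 2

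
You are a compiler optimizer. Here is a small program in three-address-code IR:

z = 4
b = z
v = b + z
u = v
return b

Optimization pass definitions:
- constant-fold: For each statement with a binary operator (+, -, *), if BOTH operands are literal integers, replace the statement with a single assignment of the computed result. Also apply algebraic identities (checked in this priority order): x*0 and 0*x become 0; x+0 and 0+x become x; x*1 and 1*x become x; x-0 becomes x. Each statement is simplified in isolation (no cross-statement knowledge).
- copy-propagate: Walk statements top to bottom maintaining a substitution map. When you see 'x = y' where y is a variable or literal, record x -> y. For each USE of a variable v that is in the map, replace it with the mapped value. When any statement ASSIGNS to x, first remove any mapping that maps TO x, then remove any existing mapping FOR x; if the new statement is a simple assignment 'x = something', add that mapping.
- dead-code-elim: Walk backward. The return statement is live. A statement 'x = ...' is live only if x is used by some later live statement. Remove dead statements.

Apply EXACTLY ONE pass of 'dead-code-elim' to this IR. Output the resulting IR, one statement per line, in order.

Answer: z = 4
b = z
return b

Derivation:
Applying dead-code-elim statement-by-statement:
  [5] return b  -> KEEP (return); live=['b']
  [4] u = v  -> DEAD (u not live)
  [3] v = b + z  -> DEAD (v not live)
  [2] b = z  -> KEEP; live=['z']
  [1] z = 4  -> KEEP; live=[]
Result (3 stmts):
  z = 4
  b = z
  return b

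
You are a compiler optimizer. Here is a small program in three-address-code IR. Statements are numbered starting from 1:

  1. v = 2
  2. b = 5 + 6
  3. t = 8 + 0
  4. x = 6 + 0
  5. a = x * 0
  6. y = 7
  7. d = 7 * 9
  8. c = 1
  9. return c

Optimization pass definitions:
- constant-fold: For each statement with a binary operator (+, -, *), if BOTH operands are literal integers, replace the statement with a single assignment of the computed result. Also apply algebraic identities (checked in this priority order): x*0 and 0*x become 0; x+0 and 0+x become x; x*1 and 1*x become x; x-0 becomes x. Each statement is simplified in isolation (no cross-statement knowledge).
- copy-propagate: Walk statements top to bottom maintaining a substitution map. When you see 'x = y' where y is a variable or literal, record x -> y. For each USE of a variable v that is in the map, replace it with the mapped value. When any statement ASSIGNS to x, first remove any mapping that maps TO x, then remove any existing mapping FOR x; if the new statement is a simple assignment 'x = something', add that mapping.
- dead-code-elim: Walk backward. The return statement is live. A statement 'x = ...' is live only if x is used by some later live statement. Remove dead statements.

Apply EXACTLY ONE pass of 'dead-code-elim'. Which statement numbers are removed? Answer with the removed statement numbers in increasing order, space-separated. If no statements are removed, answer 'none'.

Backward liveness scan:
Stmt 1 'v = 2': DEAD (v not in live set [])
Stmt 2 'b = 5 + 6': DEAD (b not in live set [])
Stmt 3 't = 8 + 0': DEAD (t not in live set [])
Stmt 4 'x = 6 + 0': DEAD (x not in live set [])
Stmt 5 'a = x * 0': DEAD (a not in live set [])
Stmt 6 'y = 7': DEAD (y not in live set [])
Stmt 7 'd = 7 * 9': DEAD (d not in live set [])
Stmt 8 'c = 1': KEEP (c is live); live-in = []
Stmt 9 'return c': KEEP (return); live-in = ['c']
Removed statement numbers: [1, 2, 3, 4, 5, 6, 7]
Surviving IR:
  c = 1
  return c

Answer: 1 2 3 4 5 6 7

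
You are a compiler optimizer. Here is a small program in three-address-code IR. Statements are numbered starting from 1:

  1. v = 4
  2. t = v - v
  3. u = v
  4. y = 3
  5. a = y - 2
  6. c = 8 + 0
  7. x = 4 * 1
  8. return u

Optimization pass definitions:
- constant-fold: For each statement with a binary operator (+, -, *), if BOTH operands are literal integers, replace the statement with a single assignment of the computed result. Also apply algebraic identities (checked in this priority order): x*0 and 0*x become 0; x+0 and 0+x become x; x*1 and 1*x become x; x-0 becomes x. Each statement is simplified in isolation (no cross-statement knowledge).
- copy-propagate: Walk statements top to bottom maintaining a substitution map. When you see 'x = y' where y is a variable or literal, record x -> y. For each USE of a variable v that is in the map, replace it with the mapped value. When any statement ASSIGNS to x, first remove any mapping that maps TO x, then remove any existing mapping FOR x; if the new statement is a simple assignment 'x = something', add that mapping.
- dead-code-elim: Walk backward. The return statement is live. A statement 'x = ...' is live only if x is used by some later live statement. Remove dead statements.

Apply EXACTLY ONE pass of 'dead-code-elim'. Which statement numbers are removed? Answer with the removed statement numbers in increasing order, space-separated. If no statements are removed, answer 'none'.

Answer: 2 4 5 6 7

Derivation:
Backward liveness scan:
Stmt 1 'v = 4': KEEP (v is live); live-in = []
Stmt 2 't = v - v': DEAD (t not in live set ['v'])
Stmt 3 'u = v': KEEP (u is live); live-in = ['v']
Stmt 4 'y = 3': DEAD (y not in live set ['u'])
Stmt 5 'a = y - 2': DEAD (a not in live set ['u'])
Stmt 6 'c = 8 + 0': DEAD (c not in live set ['u'])
Stmt 7 'x = 4 * 1': DEAD (x not in live set ['u'])
Stmt 8 'return u': KEEP (return); live-in = ['u']
Removed statement numbers: [2, 4, 5, 6, 7]
Surviving IR:
  v = 4
  u = v
  return u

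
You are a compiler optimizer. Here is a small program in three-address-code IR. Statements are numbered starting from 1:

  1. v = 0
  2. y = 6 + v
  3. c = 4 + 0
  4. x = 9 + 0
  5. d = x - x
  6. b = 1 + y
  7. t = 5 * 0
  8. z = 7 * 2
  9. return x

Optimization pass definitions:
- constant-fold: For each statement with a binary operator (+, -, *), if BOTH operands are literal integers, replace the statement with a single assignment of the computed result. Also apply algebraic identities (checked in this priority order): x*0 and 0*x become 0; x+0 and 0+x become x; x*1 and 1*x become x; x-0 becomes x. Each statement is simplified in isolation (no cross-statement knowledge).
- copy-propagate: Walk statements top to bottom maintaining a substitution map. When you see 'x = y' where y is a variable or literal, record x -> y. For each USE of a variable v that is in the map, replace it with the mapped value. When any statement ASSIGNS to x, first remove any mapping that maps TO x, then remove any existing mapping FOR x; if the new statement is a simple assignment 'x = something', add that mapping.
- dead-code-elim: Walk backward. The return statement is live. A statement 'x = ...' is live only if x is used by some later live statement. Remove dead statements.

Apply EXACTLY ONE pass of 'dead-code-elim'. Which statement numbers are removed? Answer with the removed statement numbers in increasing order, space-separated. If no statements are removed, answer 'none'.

Backward liveness scan:
Stmt 1 'v = 0': DEAD (v not in live set [])
Stmt 2 'y = 6 + v': DEAD (y not in live set [])
Stmt 3 'c = 4 + 0': DEAD (c not in live set [])
Stmt 4 'x = 9 + 0': KEEP (x is live); live-in = []
Stmt 5 'd = x - x': DEAD (d not in live set ['x'])
Stmt 6 'b = 1 + y': DEAD (b not in live set ['x'])
Stmt 7 't = 5 * 0': DEAD (t not in live set ['x'])
Stmt 8 'z = 7 * 2': DEAD (z not in live set ['x'])
Stmt 9 'return x': KEEP (return); live-in = ['x']
Removed statement numbers: [1, 2, 3, 5, 6, 7, 8]
Surviving IR:
  x = 9 + 0
  return x

Answer: 1 2 3 5 6 7 8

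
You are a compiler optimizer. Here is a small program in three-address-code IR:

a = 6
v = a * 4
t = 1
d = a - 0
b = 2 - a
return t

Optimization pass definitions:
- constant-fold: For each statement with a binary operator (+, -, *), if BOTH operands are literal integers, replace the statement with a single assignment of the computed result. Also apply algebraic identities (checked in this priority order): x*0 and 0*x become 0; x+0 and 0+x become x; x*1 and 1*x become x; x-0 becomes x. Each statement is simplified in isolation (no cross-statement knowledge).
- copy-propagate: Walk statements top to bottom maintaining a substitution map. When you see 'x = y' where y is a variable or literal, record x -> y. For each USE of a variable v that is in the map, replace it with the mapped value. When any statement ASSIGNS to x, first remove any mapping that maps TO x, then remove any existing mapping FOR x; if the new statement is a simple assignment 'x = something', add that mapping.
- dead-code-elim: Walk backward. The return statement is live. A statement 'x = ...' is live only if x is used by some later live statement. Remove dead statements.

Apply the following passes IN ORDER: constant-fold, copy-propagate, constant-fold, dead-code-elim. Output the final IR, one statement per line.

Answer: return 1

Derivation:
Initial IR:
  a = 6
  v = a * 4
  t = 1
  d = a - 0
  b = 2 - a
  return t
After constant-fold (6 stmts):
  a = 6
  v = a * 4
  t = 1
  d = a
  b = 2 - a
  return t
After copy-propagate (6 stmts):
  a = 6
  v = 6 * 4
  t = 1
  d = 6
  b = 2 - 6
  return 1
After constant-fold (6 stmts):
  a = 6
  v = 24
  t = 1
  d = 6
  b = -4
  return 1
After dead-code-elim (1 stmts):
  return 1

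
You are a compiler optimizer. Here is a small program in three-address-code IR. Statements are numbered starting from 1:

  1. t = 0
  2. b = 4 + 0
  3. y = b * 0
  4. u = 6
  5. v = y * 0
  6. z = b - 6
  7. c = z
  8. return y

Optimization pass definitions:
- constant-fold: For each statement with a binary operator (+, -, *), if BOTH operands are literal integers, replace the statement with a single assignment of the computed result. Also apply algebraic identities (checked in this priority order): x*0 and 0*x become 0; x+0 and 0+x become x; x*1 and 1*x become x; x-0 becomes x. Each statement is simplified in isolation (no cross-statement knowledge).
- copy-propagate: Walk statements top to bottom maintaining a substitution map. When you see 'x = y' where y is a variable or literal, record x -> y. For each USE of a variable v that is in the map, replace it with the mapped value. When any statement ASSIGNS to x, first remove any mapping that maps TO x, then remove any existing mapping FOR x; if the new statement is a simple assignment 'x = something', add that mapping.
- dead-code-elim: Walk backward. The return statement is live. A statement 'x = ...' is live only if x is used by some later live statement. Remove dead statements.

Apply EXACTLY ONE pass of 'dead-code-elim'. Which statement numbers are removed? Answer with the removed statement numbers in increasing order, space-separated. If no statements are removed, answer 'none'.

Backward liveness scan:
Stmt 1 't = 0': DEAD (t not in live set [])
Stmt 2 'b = 4 + 0': KEEP (b is live); live-in = []
Stmt 3 'y = b * 0': KEEP (y is live); live-in = ['b']
Stmt 4 'u = 6': DEAD (u not in live set ['y'])
Stmt 5 'v = y * 0': DEAD (v not in live set ['y'])
Stmt 6 'z = b - 6': DEAD (z not in live set ['y'])
Stmt 7 'c = z': DEAD (c not in live set ['y'])
Stmt 8 'return y': KEEP (return); live-in = ['y']
Removed statement numbers: [1, 4, 5, 6, 7]
Surviving IR:
  b = 4 + 0
  y = b * 0
  return y

Answer: 1 4 5 6 7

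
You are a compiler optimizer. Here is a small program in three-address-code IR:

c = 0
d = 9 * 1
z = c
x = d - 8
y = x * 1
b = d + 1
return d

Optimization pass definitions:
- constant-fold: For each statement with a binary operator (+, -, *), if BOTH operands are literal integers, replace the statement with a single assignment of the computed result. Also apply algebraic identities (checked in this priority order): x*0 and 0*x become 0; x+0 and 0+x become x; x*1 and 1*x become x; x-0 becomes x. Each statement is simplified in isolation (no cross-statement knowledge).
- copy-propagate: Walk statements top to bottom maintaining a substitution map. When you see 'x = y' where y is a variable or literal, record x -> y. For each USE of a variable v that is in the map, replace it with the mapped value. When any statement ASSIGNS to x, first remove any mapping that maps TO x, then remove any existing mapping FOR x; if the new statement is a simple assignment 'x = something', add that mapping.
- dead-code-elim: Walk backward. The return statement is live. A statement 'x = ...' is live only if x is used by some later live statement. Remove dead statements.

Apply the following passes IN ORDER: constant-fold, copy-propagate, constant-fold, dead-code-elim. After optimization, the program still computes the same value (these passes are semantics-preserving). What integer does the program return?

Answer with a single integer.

Initial IR:
  c = 0
  d = 9 * 1
  z = c
  x = d - 8
  y = x * 1
  b = d + 1
  return d
After constant-fold (7 stmts):
  c = 0
  d = 9
  z = c
  x = d - 8
  y = x
  b = d + 1
  return d
After copy-propagate (7 stmts):
  c = 0
  d = 9
  z = 0
  x = 9 - 8
  y = x
  b = 9 + 1
  return 9
After constant-fold (7 stmts):
  c = 0
  d = 9
  z = 0
  x = 1
  y = x
  b = 10
  return 9
After dead-code-elim (1 stmts):
  return 9
Evaluate:
  c = 0  =>  c = 0
  d = 9 * 1  =>  d = 9
  z = c  =>  z = 0
  x = d - 8  =>  x = 1
  y = x * 1  =>  y = 1
  b = d + 1  =>  b = 10
  return d = 9

Answer: 9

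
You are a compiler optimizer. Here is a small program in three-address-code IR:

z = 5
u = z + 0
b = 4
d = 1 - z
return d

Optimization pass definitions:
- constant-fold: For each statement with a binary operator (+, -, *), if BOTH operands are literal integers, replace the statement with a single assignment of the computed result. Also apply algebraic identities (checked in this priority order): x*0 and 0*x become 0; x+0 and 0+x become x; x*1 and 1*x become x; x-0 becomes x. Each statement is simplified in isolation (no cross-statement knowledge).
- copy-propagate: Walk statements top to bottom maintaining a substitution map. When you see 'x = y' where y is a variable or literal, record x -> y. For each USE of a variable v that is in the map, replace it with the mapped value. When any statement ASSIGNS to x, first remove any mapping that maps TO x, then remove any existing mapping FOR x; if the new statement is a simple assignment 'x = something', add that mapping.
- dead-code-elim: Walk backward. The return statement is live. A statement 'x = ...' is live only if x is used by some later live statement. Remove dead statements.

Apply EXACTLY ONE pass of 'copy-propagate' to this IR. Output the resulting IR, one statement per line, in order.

Applying copy-propagate statement-by-statement:
  [1] z = 5  (unchanged)
  [2] u = z + 0  -> u = 5 + 0
  [3] b = 4  (unchanged)
  [4] d = 1 - z  -> d = 1 - 5
  [5] return d  (unchanged)
Result (5 stmts):
  z = 5
  u = 5 + 0
  b = 4
  d = 1 - 5
  return d

Answer: z = 5
u = 5 + 0
b = 4
d = 1 - 5
return d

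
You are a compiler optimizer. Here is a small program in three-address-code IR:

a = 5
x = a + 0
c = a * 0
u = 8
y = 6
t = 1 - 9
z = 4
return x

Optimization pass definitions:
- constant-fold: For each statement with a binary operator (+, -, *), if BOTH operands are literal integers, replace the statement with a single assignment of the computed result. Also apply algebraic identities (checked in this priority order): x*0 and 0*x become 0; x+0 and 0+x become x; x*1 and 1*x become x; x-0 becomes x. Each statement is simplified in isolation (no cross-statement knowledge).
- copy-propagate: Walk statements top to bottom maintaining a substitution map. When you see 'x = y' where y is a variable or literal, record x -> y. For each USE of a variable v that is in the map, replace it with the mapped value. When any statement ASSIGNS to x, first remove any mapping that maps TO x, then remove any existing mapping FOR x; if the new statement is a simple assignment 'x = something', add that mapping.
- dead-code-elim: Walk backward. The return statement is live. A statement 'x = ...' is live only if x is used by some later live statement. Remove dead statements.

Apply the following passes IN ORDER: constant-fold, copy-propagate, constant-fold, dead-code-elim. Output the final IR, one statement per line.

Answer: return 5

Derivation:
Initial IR:
  a = 5
  x = a + 0
  c = a * 0
  u = 8
  y = 6
  t = 1 - 9
  z = 4
  return x
After constant-fold (8 stmts):
  a = 5
  x = a
  c = 0
  u = 8
  y = 6
  t = -8
  z = 4
  return x
After copy-propagate (8 stmts):
  a = 5
  x = 5
  c = 0
  u = 8
  y = 6
  t = -8
  z = 4
  return 5
After constant-fold (8 stmts):
  a = 5
  x = 5
  c = 0
  u = 8
  y = 6
  t = -8
  z = 4
  return 5
After dead-code-elim (1 stmts):
  return 5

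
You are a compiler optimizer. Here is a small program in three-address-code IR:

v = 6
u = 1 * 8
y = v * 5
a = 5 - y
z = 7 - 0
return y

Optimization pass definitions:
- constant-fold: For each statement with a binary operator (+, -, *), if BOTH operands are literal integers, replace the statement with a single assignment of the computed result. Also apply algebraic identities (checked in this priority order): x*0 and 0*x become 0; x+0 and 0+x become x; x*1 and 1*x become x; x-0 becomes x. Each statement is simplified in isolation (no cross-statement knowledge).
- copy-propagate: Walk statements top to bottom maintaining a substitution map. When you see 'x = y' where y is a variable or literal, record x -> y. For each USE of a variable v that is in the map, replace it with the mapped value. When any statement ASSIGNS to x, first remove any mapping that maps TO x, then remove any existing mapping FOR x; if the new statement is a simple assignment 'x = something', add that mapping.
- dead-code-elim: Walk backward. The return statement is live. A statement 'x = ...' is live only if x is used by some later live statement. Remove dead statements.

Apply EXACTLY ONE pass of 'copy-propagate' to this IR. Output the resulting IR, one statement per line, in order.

Answer: v = 6
u = 1 * 8
y = 6 * 5
a = 5 - y
z = 7 - 0
return y

Derivation:
Applying copy-propagate statement-by-statement:
  [1] v = 6  (unchanged)
  [2] u = 1 * 8  (unchanged)
  [3] y = v * 5  -> y = 6 * 5
  [4] a = 5 - y  (unchanged)
  [5] z = 7 - 0  (unchanged)
  [6] return y  (unchanged)
Result (6 stmts):
  v = 6
  u = 1 * 8
  y = 6 * 5
  a = 5 - y
  z = 7 - 0
  return y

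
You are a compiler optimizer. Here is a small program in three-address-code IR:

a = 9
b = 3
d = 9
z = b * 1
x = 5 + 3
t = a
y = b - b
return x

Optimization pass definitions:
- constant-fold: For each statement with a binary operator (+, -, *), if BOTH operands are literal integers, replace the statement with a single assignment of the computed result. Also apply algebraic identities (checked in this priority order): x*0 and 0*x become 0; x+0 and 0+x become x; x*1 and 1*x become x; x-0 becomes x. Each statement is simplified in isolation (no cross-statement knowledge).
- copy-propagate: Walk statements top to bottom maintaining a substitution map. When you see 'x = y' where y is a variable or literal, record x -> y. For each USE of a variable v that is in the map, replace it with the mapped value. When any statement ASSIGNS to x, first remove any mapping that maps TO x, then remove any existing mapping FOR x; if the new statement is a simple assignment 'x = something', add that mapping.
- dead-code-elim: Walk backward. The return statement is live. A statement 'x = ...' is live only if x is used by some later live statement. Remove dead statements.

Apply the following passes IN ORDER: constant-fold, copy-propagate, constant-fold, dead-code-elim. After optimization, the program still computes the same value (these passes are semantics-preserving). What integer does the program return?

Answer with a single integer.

Initial IR:
  a = 9
  b = 3
  d = 9
  z = b * 1
  x = 5 + 3
  t = a
  y = b - b
  return x
After constant-fold (8 stmts):
  a = 9
  b = 3
  d = 9
  z = b
  x = 8
  t = a
  y = b - b
  return x
After copy-propagate (8 stmts):
  a = 9
  b = 3
  d = 9
  z = 3
  x = 8
  t = 9
  y = 3 - 3
  return 8
After constant-fold (8 stmts):
  a = 9
  b = 3
  d = 9
  z = 3
  x = 8
  t = 9
  y = 0
  return 8
After dead-code-elim (1 stmts):
  return 8
Evaluate:
  a = 9  =>  a = 9
  b = 3  =>  b = 3
  d = 9  =>  d = 9
  z = b * 1  =>  z = 3
  x = 5 + 3  =>  x = 8
  t = a  =>  t = 9
  y = b - b  =>  y = 0
  return x = 8

Answer: 8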